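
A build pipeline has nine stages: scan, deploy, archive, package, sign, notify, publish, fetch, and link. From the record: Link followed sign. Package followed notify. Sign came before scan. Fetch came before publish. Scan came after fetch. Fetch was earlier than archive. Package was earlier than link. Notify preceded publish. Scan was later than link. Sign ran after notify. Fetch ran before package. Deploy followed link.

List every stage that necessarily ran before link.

fetch, notify, package, sign

Directly stated before link: package and sign.
Fetch reaches link via fetch → package → link.
Notify reaches link via notify → sign → link.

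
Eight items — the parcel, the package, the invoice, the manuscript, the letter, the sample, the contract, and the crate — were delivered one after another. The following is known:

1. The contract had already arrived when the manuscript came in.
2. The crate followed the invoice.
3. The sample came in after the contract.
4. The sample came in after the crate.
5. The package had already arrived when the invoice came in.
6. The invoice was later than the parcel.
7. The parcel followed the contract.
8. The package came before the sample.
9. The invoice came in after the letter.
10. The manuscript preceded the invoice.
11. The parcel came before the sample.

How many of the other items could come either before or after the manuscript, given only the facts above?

Forced before the manuscript: the contract; forced after the manuscript: the crate, the invoice, and the sample.
That leaves the letter, the package, and the parcel with no forced order relative to the manuscript — 3.

3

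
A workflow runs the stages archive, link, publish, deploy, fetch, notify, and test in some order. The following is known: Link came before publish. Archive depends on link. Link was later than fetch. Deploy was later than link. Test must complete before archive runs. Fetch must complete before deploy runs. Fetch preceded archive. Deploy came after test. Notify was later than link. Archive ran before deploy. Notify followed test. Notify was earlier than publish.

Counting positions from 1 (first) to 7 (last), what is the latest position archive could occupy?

6

Archive must come before deploy — 1 stage forced after it.
Everything else can be placed before archive in some valid order, so archive can sit as late as position 7 − 1 = 6.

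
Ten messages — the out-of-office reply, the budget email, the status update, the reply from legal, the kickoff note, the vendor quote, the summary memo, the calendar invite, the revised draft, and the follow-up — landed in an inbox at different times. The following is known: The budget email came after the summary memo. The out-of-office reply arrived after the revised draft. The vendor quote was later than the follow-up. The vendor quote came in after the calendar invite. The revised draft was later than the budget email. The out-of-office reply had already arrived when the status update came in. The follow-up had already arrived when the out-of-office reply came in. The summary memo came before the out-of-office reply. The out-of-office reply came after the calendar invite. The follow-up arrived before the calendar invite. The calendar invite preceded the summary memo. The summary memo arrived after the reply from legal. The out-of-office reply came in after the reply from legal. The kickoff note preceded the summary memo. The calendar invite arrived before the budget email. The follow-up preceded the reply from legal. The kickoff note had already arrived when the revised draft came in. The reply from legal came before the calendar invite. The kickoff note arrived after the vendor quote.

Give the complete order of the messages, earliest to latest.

the follow-up, the reply from legal, the calendar invite, the vendor quote, the kickoff note, the summary memo, the budget email, the revised draft, the out-of-office reply, the status update

The constraints fix every adjacent pair, so only one ordering works:
the follow-up → the reply from legal → the calendar invite → the vendor quote → the kickoff note → the summary memo → the budget email → the revised draft → the out-of-office reply → the status update.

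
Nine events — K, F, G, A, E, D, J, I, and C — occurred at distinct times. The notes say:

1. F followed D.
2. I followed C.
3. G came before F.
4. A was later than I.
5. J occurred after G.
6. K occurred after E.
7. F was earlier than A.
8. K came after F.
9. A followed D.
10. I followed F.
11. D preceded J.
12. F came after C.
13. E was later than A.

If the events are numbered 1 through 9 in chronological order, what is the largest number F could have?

F must come before A, E, I, and K — 4 events forced after it.
Everything else can be placed before F in some valid order, so F can sit as late as position 9 − 4 = 5.

5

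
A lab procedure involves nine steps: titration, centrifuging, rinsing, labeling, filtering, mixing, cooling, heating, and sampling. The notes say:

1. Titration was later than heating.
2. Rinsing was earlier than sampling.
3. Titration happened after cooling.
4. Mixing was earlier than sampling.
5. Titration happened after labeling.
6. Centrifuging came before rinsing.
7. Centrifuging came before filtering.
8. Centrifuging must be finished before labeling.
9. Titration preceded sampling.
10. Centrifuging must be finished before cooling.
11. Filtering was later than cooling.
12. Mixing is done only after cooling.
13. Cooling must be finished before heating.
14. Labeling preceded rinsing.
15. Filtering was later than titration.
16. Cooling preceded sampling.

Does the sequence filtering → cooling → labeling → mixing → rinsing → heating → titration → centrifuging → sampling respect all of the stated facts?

The constraints require centrifuging before filtering, but in the proposed sequence filtering appears ahead of centrifuging. That one violation is enough.

no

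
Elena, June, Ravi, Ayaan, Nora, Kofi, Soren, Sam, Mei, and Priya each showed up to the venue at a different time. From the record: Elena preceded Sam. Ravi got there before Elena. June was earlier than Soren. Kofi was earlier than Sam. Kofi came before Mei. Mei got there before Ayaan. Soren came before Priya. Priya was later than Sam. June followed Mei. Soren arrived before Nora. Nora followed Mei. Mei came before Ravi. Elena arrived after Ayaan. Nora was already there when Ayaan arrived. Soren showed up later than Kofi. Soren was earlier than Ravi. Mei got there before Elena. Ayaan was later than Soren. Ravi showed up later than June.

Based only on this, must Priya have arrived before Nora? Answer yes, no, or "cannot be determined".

no

Tracing the constraints gives Nora → Ayaan → Elena → Sam → Priya, so Nora must come before Priya.
That means Priya cannot be before Nora.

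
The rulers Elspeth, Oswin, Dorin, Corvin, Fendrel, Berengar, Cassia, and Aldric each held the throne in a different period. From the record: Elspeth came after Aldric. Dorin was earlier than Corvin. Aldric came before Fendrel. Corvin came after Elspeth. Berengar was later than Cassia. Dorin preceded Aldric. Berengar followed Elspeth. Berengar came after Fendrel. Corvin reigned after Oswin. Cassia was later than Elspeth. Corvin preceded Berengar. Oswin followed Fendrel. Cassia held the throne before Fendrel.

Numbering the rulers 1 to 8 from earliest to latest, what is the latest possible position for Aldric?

2

Aldric must come before Berengar, Cassia, Corvin, Elspeth, Fendrel, and Oswin — 6 rulers forced after them.
Everything else can be placed before Aldric in some valid order, so Aldric can sit as late as position 8 − 6 = 2.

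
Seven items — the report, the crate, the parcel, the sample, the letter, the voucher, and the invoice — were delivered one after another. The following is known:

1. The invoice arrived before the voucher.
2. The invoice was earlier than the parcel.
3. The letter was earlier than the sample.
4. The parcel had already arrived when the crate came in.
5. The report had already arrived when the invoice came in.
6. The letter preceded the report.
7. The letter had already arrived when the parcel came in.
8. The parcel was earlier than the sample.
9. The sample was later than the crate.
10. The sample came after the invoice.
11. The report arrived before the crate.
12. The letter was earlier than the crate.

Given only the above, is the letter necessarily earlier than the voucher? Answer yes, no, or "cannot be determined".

yes

Chain the constraints: the letter → the report → the invoice → the voucher. Each link is directly stated, so the letter comes before the voucher.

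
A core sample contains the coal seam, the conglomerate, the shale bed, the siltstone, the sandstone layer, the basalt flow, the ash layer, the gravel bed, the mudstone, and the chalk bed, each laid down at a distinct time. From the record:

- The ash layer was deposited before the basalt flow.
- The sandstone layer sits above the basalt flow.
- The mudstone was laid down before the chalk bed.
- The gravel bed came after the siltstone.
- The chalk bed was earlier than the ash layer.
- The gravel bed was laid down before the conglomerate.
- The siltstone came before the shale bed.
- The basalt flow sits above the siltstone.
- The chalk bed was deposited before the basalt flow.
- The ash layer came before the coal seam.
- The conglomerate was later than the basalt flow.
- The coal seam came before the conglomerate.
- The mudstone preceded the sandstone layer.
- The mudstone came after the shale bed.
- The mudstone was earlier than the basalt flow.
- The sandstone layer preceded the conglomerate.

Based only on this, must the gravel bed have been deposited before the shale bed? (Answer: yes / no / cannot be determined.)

No chain of stated constraints runs from the gravel bed to the shale bed, and none runs from the shale bed to the gravel bed either.
So the relative order of the gravel bed and the shale bed is not fixed by the given facts.

cannot be determined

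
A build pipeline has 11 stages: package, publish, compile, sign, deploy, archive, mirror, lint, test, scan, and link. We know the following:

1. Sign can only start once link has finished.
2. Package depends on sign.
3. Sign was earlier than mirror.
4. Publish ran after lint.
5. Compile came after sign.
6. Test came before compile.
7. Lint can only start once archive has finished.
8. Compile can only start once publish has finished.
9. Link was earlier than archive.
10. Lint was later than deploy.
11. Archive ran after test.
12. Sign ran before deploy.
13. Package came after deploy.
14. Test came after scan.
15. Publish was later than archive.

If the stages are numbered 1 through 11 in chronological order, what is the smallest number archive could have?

Link, scan, and test must all come before archive — 3 forced predecessors.
Nothing else is forced ahead of archive, so its earliest slot is position 3 + 1 = 4.

4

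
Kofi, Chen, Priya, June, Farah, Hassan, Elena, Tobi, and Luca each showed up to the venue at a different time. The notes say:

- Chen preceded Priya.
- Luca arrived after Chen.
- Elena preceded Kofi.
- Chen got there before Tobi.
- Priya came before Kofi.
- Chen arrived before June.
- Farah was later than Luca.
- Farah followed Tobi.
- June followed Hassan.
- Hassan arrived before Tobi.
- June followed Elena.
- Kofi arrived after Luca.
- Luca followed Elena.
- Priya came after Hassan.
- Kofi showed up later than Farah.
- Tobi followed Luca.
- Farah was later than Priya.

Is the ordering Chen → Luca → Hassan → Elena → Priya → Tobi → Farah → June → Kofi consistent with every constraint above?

no

The constraints require Elena before Luca, but in the proposed sequence Luca appears ahead of Elena. That one violation is enough.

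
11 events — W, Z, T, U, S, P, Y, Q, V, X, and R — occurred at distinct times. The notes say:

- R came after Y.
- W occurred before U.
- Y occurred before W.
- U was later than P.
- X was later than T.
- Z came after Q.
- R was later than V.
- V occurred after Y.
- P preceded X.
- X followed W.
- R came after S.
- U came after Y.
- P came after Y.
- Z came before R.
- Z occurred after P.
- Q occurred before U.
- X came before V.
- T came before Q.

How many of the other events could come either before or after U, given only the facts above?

5

Forced before U: P, Q, T, W, and Y.
That leaves R, S, V, X, and Z with no forced order relative to U — 5.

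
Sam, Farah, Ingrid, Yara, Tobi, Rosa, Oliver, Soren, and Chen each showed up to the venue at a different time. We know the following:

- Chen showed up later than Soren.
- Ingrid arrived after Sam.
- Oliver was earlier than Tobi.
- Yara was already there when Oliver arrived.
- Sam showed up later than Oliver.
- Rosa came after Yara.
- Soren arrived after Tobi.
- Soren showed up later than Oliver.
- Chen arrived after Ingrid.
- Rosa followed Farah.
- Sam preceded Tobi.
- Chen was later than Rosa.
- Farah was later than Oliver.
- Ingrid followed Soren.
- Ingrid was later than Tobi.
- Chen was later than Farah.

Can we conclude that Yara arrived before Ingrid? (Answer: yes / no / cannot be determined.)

Chain the constraints: Yara → Oliver → Tobi → Ingrid. Each link is directly stated, so Yara comes before Ingrid.

yes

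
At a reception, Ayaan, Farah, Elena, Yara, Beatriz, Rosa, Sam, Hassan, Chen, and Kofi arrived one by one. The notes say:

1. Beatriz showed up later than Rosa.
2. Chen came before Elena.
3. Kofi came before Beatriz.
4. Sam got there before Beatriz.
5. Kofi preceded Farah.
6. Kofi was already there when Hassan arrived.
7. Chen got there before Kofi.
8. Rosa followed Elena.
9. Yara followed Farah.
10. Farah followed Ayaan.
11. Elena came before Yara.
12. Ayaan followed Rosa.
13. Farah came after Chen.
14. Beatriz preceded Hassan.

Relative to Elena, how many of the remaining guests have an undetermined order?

2

Forced before Elena: Chen; forced after Elena: Ayaan, Beatriz, Farah, Hassan, Rosa, and Yara.
That leaves Kofi and Sam with no forced order relative to Elena — 2.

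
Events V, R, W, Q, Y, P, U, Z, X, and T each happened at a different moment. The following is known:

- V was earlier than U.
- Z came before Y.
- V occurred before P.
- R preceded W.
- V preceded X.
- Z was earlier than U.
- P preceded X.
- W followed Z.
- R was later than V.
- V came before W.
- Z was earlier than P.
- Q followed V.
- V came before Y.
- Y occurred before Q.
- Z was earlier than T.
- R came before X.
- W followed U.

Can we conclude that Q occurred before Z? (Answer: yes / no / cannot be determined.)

no

Tracing the constraints gives Z → Y → Q, so Z must come before Q.
That means Q cannot be before Z.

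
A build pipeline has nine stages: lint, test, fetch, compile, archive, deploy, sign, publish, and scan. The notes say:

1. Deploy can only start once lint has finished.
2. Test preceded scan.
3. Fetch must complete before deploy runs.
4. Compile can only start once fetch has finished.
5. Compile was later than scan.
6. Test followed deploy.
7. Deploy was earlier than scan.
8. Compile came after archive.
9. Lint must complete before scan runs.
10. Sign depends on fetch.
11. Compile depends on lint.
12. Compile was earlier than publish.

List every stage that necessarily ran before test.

deploy, fetch, lint

Directly stated before test: deploy.
Fetch reaches test via fetch → deploy → test.
Lint reaches test via lint → deploy → test.
No chain forces scan (or any of the others) ahead of test.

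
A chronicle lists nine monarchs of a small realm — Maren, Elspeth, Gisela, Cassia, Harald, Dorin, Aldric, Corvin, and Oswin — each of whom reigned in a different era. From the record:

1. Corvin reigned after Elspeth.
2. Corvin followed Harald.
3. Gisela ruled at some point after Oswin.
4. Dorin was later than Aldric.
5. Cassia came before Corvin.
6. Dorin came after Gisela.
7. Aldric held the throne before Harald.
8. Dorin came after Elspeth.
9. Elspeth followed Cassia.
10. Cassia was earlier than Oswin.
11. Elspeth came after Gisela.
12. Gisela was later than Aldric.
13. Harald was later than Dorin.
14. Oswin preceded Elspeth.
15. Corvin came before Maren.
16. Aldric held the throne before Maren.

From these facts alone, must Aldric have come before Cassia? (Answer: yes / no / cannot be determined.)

cannot be determined

No chain of stated constraints runs from Aldric to Cassia, and none runs from Cassia to Aldric either.
So the relative order of Aldric and Cassia is not fixed by the given facts.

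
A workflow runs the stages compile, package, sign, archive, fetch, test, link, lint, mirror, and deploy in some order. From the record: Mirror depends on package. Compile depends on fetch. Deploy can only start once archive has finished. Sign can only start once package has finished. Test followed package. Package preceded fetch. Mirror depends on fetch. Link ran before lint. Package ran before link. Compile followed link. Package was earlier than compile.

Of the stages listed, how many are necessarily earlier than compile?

3

Directly stated before compile: fetch, link, and package.
That's fetch, link, and package — 3 in all.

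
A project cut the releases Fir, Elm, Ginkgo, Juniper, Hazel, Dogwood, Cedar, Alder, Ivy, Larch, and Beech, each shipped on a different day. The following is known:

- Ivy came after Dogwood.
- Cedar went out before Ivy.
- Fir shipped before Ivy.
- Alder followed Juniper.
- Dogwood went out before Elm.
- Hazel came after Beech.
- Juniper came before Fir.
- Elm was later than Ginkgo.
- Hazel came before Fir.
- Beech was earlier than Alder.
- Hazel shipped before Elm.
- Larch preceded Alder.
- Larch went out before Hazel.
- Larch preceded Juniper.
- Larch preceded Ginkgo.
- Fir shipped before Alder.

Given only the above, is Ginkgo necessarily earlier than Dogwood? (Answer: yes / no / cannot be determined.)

cannot be determined

No chain of stated constraints runs from Ginkgo to Dogwood, and none runs from Dogwood to Ginkgo either.
So the relative order of Ginkgo and Dogwood is not fixed by the given facts.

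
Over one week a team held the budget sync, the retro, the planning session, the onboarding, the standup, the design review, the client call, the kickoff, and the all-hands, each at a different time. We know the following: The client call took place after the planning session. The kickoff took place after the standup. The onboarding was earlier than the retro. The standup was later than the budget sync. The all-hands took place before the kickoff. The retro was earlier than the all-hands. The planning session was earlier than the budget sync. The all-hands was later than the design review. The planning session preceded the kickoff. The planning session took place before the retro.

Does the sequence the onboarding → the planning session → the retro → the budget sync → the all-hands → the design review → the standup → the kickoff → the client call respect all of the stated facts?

The constraints require the design review before the all-hands, but in the proposed sequence the all-hands appears ahead of the design review. That one violation is enough.

no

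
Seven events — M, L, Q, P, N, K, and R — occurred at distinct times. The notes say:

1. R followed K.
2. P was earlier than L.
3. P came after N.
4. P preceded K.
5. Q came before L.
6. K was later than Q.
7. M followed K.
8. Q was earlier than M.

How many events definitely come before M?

4

Directly stated before M: K and Q.
N reaches M via N → P → K → M.
P reaches M via P → K → M.
That's K, N, P, and Q — 4 in all.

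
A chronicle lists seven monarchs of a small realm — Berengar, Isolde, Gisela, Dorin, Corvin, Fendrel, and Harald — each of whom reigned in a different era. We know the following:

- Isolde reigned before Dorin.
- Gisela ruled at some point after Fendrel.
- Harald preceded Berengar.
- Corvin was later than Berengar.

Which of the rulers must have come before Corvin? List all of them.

Berengar, Harald

Directly stated before Corvin: Berengar.
Harald reaches Corvin via Harald → Berengar → Corvin.
No chain forces Isolde (or any of the others) ahead of Corvin.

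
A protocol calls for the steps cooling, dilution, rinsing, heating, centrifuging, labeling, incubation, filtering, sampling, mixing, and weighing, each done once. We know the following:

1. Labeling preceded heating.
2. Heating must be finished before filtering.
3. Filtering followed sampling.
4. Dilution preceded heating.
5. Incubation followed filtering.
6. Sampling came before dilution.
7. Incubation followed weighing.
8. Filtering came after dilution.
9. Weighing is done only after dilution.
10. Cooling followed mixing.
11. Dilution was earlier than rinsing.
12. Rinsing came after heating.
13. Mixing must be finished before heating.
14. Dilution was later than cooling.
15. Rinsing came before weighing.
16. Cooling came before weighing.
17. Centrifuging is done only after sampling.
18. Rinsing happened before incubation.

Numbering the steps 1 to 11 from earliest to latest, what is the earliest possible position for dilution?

Cooling, mixing, and sampling must all come before dilution — 3 forced predecessors.
Nothing else is forced ahead of dilution, so its earliest slot is position 3 + 1 = 4.

4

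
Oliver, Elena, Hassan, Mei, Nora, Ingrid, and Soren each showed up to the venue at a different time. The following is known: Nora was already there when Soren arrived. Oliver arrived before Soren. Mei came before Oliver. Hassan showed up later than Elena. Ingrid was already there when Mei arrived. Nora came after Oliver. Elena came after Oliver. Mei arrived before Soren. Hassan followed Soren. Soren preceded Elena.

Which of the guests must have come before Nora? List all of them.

Ingrid, Mei, Oliver

Directly stated before Nora: Oliver.
Ingrid reaches Nora via Ingrid → Mei → Oliver → Nora.
Mei reaches Nora via Mei → Oliver → Nora.
No chain forces Soren (or any of the others) ahead of Nora.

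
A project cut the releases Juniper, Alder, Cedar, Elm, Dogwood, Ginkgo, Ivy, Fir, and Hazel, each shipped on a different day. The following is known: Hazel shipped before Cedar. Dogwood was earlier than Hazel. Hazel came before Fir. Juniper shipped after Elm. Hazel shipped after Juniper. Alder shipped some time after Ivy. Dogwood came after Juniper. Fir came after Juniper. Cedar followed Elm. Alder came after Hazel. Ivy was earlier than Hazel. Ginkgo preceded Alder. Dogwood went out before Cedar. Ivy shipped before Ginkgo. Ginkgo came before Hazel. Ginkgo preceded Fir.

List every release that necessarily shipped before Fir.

Dogwood, Elm, Ginkgo, Hazel, Ivy, Juniper

Directly stated before Fir: Ginkgo, Hazel, and Juniper.
Dogwood reaches Fir via Dogwood → Hazel → Fir.
Elm reaches Fir via Elm → Juniper → Fir.
Ivy reaches Fir via Ivy → Hazel → Fir.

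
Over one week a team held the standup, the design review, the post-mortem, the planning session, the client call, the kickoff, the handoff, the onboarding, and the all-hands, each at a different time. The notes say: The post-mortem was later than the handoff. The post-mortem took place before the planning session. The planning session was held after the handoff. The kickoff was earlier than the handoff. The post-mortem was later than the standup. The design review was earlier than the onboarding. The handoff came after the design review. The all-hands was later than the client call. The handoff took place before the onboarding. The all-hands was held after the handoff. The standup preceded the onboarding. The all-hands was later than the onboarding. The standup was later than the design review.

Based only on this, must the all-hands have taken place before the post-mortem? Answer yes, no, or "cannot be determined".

No chain of stated constraints runs from the all-hands to the post-mortem, and none runs from the post-mortem to the all-hands either.
So the relative order of the all-hands and the post-mortem is not fixed by the given facts.

cannot be determined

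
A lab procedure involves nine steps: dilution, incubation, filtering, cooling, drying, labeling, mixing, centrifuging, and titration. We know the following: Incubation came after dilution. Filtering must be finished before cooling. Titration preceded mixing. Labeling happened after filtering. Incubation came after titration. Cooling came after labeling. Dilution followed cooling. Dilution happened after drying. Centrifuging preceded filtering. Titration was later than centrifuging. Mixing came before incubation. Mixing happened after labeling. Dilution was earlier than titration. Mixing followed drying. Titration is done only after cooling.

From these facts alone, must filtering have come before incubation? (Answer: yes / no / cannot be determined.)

Chain the constraints: filtering → labeling → mixing → incubation. Each link is directly stated, so filtering comes before incubation.

yes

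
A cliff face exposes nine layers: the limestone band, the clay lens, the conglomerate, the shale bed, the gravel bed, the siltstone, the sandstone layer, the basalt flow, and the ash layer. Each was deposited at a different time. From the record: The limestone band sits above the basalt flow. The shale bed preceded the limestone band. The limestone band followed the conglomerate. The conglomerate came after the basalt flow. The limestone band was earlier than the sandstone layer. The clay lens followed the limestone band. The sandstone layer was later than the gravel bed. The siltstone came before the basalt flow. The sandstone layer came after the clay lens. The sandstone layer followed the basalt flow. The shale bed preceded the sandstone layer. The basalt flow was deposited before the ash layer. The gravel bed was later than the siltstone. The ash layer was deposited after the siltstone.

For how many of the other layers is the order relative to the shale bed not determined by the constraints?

5

Forced after the shale bed: the clay lens, the limestone band, and the sandstone layer.
That leaves the ash layer, the basalt flow, the conglomerate, the gravel bed, and the siltstone with no forced order relative to the shale bed — 5.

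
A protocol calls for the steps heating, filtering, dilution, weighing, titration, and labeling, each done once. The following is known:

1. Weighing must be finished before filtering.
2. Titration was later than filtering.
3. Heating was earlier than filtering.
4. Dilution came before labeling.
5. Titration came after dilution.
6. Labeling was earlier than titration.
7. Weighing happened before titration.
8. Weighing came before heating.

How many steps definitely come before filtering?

Directly stated before filtering: heating and weighing.
No chain forces labeling (or any of the others) ahead of filtering.
That's heating and weighing — 2 in all.

2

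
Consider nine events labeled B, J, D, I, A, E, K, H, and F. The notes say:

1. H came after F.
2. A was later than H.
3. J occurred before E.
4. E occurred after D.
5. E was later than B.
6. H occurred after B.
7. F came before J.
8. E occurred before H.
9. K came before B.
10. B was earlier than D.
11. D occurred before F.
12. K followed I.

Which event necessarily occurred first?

I has a chain of constraints placing it before every other event, so I must be first.

I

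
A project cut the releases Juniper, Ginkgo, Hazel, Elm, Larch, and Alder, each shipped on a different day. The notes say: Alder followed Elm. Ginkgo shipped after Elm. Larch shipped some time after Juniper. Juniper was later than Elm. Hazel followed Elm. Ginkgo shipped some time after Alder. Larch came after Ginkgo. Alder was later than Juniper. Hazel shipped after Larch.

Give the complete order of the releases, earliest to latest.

Elm, Juniper, Alder, Ginkgo, Larch, Hazel

The constraints fix every adjacent pair, so only one ordering works:
Elm → Juniper → Alder → Ginkgo → Larch → Hazel.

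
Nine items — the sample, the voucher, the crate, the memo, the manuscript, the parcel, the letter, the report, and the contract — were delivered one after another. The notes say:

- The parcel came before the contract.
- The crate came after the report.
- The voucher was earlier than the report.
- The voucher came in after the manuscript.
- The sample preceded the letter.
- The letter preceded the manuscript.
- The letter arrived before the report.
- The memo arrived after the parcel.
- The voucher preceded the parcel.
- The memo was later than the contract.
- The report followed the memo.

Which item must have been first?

the sample

The sample has a chain of constraints placing it before every other item, so the sample must be first.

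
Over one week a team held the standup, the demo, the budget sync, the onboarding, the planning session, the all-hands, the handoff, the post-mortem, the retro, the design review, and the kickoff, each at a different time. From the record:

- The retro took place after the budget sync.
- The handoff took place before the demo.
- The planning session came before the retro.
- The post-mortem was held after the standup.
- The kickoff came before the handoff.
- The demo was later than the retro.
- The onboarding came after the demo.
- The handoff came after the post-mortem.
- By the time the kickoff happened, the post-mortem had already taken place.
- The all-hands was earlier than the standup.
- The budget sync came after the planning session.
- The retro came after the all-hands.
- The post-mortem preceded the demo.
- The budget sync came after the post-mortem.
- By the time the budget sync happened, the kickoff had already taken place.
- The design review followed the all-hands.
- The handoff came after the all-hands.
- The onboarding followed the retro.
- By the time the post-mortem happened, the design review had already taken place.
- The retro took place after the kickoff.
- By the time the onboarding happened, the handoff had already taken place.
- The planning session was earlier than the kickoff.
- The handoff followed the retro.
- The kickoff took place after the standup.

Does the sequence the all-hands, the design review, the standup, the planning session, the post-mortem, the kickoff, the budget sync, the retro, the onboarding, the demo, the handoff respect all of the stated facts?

The constraints require the handoff before the onboarding, but in the proposed sequence the onboarding appears ahead of the handoff. That one violation is enough.

no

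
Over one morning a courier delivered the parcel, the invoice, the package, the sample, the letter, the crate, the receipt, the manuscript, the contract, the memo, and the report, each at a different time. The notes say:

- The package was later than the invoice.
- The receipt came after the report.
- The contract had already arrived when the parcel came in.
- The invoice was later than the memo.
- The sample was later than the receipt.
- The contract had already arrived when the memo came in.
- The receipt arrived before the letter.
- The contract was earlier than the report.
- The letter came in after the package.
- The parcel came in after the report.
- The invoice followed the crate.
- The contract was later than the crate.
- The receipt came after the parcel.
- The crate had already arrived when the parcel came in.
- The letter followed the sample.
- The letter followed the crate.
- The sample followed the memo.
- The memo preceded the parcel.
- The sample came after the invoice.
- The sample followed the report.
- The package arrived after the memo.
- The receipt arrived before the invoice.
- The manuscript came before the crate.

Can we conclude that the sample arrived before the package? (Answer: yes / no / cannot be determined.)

cannot be determined

No chain of stated constraints runs from the sample to the package, and none runs from the package to the sample either.
So the relative order of the sample and the package is not fixed by the given facts.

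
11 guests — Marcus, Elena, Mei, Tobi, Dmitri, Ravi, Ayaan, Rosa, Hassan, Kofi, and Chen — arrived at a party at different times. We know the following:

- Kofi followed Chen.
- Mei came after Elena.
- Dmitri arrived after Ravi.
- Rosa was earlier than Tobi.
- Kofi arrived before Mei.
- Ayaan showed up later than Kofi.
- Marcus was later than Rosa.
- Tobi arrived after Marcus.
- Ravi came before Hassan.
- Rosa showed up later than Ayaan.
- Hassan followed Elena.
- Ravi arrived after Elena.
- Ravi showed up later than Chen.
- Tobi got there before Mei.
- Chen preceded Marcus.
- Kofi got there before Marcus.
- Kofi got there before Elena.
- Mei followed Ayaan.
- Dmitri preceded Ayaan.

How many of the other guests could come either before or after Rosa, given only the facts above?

Forced before Rosa: Ayaan, Chen, Dmitri, Elena, Kofi, and Ravi; forced after Rosa: Marcus, Mei, and Tobi.
That leaves Hassan with no forced order relative to Rosa — 1.

1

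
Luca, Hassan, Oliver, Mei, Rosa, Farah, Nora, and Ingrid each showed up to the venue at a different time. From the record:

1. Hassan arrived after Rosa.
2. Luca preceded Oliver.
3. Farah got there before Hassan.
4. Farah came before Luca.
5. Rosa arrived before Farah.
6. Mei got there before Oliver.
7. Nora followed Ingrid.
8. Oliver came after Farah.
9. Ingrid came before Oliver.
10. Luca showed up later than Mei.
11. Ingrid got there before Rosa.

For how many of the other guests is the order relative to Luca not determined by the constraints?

2

Forced before Luca: Farah, Ingrid, Mei, and Rosa; forced after Luca: Oliver.
That leaves Hassan and Nora with no forced order relative to Luca — 2.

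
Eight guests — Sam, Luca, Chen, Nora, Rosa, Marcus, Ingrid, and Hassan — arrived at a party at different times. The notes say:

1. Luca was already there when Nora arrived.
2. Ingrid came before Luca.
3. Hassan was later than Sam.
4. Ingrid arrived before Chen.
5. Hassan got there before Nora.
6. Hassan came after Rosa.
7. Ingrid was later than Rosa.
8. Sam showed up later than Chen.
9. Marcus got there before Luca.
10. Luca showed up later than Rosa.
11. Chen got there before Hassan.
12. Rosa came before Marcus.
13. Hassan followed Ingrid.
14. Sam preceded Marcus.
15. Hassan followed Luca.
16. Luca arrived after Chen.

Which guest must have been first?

Rosa has a chain of constraints placing them before every other guest, so Rosa must be first.

Rosa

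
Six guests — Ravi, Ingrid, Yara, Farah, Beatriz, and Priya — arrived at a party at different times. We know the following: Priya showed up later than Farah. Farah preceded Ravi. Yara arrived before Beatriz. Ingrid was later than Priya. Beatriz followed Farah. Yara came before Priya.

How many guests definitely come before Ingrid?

3

Directly stated before Ingrid: Priya.
Farah reaches Ingrid via Farah → Priya → Ingrid.
Yara reaches Ingrid via Yara → Priya → Ingrid.
That's Farah, Priya, and Yara — 3 in all.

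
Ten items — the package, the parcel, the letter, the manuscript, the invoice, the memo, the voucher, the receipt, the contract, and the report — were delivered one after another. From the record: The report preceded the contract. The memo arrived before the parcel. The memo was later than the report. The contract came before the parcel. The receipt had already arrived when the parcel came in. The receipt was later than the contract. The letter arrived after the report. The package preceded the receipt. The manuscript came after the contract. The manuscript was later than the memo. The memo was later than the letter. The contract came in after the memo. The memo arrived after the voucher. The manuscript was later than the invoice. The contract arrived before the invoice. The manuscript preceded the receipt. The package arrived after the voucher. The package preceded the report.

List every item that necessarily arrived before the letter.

Directly stated before the letter: the report.
The package reaches the letter via the package → the report → the letter.
The voucher reaches the letter via the voucher → the package → the report → the letter.

the package, the report, the voucher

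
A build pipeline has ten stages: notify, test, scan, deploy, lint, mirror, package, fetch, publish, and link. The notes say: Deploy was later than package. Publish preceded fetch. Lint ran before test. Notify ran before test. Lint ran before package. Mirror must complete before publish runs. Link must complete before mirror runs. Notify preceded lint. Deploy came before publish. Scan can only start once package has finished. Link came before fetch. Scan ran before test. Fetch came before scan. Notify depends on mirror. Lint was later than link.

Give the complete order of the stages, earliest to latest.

link, mirror, notify, lint, package, deploy, publish, fetch, scan, test

The constraints fix every adjacent pair, so only one ordering works:
link → mirror → notify → lint → package → deploy → publish → fetch → scan → test.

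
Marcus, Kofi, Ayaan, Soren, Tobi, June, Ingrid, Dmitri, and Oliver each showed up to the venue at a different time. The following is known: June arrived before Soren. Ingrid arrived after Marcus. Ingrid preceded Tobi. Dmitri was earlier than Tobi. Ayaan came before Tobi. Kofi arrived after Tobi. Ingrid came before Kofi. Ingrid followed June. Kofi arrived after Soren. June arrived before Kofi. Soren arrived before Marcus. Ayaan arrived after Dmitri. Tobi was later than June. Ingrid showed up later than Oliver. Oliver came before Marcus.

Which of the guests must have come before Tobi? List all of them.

Ayaan, Dmitri, Ingrid, June, Marcus, Oliver, Soren

Directly stated before Tobi: Ayaan, Dmitri, Ingrid, and June.
Marcus reaches Tobi via Marcus → Ingrid → Tobi.
Oliver reaches Tobi via Oliver → Ingrid → Tobi.
Soren reaches Tobi via Soren → Marcus → Ingrid → Tobi.
No chain forces Kofi ahead of Tobi.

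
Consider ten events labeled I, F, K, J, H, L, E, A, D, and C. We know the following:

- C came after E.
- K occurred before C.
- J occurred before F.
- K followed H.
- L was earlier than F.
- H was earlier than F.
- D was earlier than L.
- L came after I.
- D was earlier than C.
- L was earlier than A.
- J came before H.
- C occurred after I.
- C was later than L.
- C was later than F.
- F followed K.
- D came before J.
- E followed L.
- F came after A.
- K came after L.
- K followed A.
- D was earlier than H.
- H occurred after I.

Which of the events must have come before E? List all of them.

Directly stated before E: L.
D reaches E via D → L → E.
I reaches E via I → L → E.

D, I, L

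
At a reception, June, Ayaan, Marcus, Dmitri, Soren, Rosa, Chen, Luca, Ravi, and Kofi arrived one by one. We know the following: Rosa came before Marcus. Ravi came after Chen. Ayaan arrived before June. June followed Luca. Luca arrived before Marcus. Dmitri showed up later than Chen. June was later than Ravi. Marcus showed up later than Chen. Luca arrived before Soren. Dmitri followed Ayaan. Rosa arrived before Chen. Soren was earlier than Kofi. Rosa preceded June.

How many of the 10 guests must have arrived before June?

5

Directly stated before June: Ayaan, Luca, Ravi, and Rosa.
Chen reaches June via Chen → Ravi → June.
No chain forces Dmitri (or any of the others) ahead of June.
That's Ayaan, Chen, Luca, Ravi, and Rosa — 5 in all.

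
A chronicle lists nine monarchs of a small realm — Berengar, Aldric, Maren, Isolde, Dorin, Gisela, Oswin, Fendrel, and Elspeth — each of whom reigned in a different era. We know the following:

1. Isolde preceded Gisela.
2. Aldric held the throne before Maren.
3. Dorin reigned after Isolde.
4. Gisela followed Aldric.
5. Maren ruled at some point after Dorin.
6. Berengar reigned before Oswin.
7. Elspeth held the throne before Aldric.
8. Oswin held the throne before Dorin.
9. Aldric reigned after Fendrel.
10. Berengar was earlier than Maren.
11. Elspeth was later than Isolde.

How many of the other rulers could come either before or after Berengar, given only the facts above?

Forced after Berengar: Dorin, Maren, and Oswin.
That leaves Aldric, Elspeth, Fendrel, Gisela, and Isolde with no forced order relative to Berengar — 5.

5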